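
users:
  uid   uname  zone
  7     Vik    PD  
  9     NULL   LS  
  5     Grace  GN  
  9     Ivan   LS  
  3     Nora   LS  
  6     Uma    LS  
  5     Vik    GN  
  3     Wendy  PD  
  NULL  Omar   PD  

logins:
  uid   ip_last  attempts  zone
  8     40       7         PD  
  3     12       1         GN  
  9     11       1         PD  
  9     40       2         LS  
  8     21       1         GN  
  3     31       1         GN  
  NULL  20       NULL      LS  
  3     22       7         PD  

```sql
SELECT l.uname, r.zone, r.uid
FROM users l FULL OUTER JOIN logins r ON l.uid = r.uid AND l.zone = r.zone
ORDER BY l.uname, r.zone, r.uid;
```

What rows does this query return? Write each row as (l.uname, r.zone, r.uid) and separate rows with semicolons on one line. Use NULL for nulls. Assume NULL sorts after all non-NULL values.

(Grace, NULL, NULL); (Ivan, LS, 9); (Nora, NULL, NULL); (Omar, NULL, NULL); (Uma, NULL, NULL); (Vik, NULL, NULL); (Vik, NULL, NULL); (Wendy, PD, 3); (NULL, GN, 3); (NULL, GN, 3); (NULL, GN, 8); (NULL, LS, 9); (NULL, LS, NULL); (NULL, PD, 8); (NULL, PD, 9)

FULL OUTER JOIN keeps every row from both sides; unmatched rows get NULL for the other side's columns.
Matching on l.uid = r.uid AND l.zone = r.zone. A NULL in a compared column never satisfies the condition.
- uid=7, zone=PD: no r row matches, row kept with r columns NULL.
- uid=9, zone=LS: 1 matching r row(s), so 1 row(s) emitted.
- uid=5, zone=GN: no r row matches, row kept with r columns NULL.
- uid=9, zone=LS: 1 matching r row(s), so 1 row(s) emitted.
- uid=3, zone=LS: no r row matches, row kept with r columns NULL.
- uid=6, zone=LS: no r row matches, row kept with r columns NULL.
- uid=5, zone=GN: no r row matches, row kept with r columns NULL.
- uid=3, zone=PD: 1 matching r row(s), so 1 row(s) emitted.
- uid=NULL, zone=PD: no r row matches, row kept with r columns NULL.
- 6 row(s) from r found no l partner → padded with NULL.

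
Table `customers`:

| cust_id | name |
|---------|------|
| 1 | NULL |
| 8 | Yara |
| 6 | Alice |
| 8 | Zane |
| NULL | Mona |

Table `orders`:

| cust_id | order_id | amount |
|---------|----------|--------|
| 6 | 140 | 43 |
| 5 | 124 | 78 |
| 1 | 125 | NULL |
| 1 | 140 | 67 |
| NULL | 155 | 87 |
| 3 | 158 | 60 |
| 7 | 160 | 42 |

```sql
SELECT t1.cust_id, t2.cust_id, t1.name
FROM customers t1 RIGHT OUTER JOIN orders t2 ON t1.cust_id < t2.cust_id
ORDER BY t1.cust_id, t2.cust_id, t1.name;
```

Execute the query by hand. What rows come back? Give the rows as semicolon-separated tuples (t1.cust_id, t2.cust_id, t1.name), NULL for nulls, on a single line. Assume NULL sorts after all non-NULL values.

(1, 3, NULL); (1, 5, NULL); (1, 6, NULL); (1, 7, NULL); (6, 7, Alice); (NULL, 1, NULL); (NULL, 1, NULL); (NULL, NULL, NULL)

RIGHT JOIN keeps every row from `orders`; unmatched rows get NULL for `customers`'s columns.
Matching on t1.cust_id < t2.cust_id. A NULL in a compared column never satisfies the condition.
Matched pairs: 5; unmatched t2 rows kept: 3.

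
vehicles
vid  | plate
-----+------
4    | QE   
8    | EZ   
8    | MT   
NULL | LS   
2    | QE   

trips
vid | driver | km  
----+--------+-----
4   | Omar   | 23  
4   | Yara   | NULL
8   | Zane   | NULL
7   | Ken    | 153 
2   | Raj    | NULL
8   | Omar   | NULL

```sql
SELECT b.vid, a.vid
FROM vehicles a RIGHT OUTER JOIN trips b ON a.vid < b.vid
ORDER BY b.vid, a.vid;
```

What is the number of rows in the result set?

9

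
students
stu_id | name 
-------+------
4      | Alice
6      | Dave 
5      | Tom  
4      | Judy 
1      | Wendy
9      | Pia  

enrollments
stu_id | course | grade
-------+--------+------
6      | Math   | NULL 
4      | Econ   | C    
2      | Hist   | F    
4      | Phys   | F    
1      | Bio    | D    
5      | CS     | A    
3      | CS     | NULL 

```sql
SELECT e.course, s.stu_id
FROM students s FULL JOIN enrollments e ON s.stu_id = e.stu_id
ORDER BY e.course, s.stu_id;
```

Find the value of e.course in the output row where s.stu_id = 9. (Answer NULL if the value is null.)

FULL OUTER JOIN keeps every row from both sides; unmatched rows get NULL for the other side's columns.
Matching on s.stu_id = e.stu_id.
Matched pairs: 7; unmatched s rows kept: 1; unmatched e rows kept: 2.

NULL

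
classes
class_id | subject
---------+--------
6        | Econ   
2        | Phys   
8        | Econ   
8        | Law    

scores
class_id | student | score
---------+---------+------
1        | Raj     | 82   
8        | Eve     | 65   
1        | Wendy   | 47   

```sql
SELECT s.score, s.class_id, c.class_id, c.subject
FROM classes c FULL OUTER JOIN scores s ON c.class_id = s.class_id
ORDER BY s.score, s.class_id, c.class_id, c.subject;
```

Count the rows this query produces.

FULL OUTER JOIN keeps every row from both sides; unmatched rows get NULL for the other side's columns.
Matching on c.class_id = s.class_id.
- class_id=6: no s row matches, row kept with s columns NULL.
- class_id=2: no s row matches, row kept with s columns NULL.
- class_id=8: 1 matching s row(s), so 1 row(s) emitted.
- class_id=8: 1 matching s row(s), so 1 row(s) emitted.
- 2 s row(s) had no c match → kept, c columns NULL.
Total: 2 matched + 4 padded = 6 rows.

6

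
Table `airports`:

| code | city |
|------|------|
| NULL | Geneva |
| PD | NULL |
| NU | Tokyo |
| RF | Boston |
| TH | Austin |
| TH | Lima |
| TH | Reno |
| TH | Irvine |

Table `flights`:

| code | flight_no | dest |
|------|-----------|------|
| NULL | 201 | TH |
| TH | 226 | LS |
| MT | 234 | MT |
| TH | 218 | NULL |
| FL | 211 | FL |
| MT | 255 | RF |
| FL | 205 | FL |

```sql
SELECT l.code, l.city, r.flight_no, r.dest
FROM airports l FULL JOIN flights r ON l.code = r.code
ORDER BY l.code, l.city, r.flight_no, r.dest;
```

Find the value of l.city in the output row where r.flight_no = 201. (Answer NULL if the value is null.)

NULL

FULL OUTER JOIN keeps every row from both sides; unmatched rows get NULL for the other side's columns.
Matching on l.code = r.code. A NULL in a compared column never satisfies the condition.
Matched pairs: 8; unmatched l rows kept: 4; unmatched r rows kept: 5.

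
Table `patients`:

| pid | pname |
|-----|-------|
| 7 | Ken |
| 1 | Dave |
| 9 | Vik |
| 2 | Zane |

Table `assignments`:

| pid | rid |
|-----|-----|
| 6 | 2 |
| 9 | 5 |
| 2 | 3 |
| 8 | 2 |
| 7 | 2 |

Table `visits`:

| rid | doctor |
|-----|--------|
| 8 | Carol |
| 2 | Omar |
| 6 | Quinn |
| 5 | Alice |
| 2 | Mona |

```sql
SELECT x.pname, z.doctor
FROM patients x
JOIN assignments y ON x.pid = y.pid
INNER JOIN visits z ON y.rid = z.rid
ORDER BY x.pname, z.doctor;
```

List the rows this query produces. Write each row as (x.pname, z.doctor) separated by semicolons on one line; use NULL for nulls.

Joins associate left-to-right: patients INNER JOIN assignments on pid gives 3 intermediate row(s).
Then INNER JOIN `visits z` on rid: keep only rows whose y.rid appears in z.

(Ken, Mona); (Ken, Omar); (Vik, Alice)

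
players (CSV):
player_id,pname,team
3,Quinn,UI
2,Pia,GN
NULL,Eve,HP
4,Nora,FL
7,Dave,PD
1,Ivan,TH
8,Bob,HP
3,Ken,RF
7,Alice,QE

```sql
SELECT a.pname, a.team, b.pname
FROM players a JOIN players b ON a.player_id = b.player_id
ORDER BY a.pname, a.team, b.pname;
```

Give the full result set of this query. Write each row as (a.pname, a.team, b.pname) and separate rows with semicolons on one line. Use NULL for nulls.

INNER JOIN keeps only pairs where the ON condition holds.
Matching on a.player_id = b.player_id. A NULL in a compared column never satisfies the condition.
Matched pairs: 12.

(Alice, QE, Alice); (Alice, QE, Dave); (Bob, HP, Bob); (Dave, PD, Alice); (Dave, PD, Dave); (Ivan, TH, Ivan); (Ken, RF, Ken); (Ken, RF, Quinn); (Nora, FL, Nora); (Pia, GN, Pia); (Quinn, UI, Ken); (Quinn, UI, Quinn)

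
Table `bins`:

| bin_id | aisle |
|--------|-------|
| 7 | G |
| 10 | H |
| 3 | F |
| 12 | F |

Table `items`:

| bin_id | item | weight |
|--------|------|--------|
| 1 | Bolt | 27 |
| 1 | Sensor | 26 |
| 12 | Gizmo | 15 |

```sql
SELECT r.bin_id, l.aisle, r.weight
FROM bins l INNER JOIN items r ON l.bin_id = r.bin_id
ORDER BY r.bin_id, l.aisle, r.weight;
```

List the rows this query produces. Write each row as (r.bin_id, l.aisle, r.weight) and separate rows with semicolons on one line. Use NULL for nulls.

(12, F, 15)

INNER JOIN keeps only pairs where the ON condition holds.
Matching on l.bin_id = r.bin_id.
Matched pairs: 1.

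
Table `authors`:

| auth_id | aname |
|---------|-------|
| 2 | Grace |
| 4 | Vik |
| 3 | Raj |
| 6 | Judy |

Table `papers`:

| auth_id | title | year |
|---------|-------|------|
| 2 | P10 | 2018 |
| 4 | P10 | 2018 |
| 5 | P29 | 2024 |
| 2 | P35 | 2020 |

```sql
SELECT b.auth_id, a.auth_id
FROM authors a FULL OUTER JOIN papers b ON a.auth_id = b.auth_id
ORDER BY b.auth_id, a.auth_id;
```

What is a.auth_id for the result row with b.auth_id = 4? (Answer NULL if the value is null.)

4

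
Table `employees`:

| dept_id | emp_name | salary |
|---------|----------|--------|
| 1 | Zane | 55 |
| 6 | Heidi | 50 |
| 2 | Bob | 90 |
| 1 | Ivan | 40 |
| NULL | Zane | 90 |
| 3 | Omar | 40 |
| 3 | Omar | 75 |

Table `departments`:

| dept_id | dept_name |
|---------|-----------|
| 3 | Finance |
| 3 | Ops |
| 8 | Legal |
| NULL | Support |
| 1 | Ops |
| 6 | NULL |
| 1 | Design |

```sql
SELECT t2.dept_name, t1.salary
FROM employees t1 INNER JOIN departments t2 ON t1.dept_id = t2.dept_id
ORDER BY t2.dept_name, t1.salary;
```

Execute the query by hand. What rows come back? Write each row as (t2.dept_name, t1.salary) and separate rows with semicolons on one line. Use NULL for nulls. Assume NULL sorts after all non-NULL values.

(Design, 40); (Design, 55); (Finance, 40); (Finance, 75); (Ops, 40); (Ops, 40); (Ops, 55); (Ops, 75); (NULL, 50)

INNER JOIN keeps only pairs where the ON condition holds.
Matching on t1.dept_id = t2.dept_id. A NULL in a compared column never satisfies the condition.
Matched pairs: 9.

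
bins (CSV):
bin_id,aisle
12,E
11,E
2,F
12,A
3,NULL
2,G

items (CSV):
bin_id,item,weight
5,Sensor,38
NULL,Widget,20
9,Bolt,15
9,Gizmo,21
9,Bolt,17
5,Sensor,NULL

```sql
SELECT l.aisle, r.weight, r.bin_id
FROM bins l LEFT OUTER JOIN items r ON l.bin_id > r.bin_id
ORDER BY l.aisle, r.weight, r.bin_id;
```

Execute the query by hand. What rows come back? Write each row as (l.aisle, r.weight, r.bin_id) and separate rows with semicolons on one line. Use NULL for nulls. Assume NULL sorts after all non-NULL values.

(A, 15, 9); (A, 17, 9); (A, 21, 9); (A, 38, 5); (A, NULL, 5); (E, 15, 9); (E, 15, 9); (E, 17, 9); (E, 17, 9); (E, 21, 9); (E, 21, 9); (E, 38, 5); (E, 38, 5); (E, NULL, 5); (E, NULL, 5); (F, NULL, NULL); (G, NULL, NULL); (NULL, NULL, NULL)

LEFT JOIN keeps every row from `bins`; unmatched rows get NULL for `items`'s columns.
Matching on l.bin_id > r.bin_id. A NULL in a compared column never satisfies the condition.
Matched pairs: 15; unmatched l rows kept: 3.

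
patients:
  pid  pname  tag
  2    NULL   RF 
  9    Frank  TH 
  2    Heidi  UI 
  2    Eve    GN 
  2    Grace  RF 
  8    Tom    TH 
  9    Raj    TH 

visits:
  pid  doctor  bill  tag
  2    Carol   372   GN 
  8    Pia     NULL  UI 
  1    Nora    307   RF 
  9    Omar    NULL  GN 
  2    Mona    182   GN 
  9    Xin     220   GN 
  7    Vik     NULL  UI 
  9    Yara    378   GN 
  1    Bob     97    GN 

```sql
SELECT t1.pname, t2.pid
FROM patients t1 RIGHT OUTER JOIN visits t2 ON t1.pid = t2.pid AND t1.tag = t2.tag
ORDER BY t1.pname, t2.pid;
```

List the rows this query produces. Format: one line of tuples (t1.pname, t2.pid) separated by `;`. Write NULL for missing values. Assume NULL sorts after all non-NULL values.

RIGHT JOIN keeps every row from `visits`; unmatched rows get NULL for `patients`'s columns.
Matching on t1.pid = t2.pid AND t1.tag = t2.tag.
Matched pairs: 2; unmatched t2 rows kept: 7.

(Eve, 2); (Eve, 2); (NULL, 1); (NULL, 1); (NULL, 7); (NULL, 8); (NULL, 9); (NULL, 9); (NULL, 9)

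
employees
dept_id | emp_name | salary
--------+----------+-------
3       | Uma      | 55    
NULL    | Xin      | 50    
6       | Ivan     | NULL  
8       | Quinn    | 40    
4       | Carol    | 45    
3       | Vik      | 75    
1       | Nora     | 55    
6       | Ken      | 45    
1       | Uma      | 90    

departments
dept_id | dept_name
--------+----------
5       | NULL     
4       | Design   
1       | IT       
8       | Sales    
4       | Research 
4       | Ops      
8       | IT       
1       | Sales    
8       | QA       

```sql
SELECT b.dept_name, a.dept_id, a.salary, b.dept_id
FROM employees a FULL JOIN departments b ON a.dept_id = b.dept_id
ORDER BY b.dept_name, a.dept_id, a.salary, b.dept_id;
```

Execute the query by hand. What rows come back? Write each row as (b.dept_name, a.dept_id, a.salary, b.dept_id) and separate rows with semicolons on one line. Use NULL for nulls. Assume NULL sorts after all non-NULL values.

(Design, 4, 45, 4); (IT, 1, 55, 1); (IT, 1, 90, 1); (IT, 8, 40, 8); (Ops, 4, 45, 4); (QA, 8, 40, 8); (Research, 4, 45, 4); (Sales, 1, 55, 1); (Sales, 1, 90, 1); (Sales, 8, 40, 8); (NULL, 3, 55, NULL); (NULL, 3, 75, NULL); (NULL, 6, 45, NULL); (NULL, 6, NULL, NULL); (NULL, NULL, 50, NULL); (NULL, NULL, NULL, 5)

FULL OUTER JOIN keeps every row from both sides; unmatched rows get NULL for the other side's columns.
Matching on a.dept_id = b.dept_id. A NULL in a compared column never satisfies the condition.
- a row (dept_id=3): no match → kept, b columns NULL.
- a row (dept_id=NULL): no match → kept, b columns NULL.
- a row (dept_id=6): no match → kept, b columns NULL.
- a row (dept_id=8): matches 3 b row(s) → 3 output row(s).
- a row (dept_id=4): matches 3 b row(s) → 3 output row(s).
- a row (dept_id=3): no match → kept, b columns NULL.
- a row (dept_id=1): matches 2 b row(s) → 2 output row(s).
- a row (dept_id=6): no match → kept, b columns NULL.
- a row (dept_id=1): matches 2 b row(s) → 2 output row(s).
- plus 1 unmatched b row(s), each kept with NULL a columns.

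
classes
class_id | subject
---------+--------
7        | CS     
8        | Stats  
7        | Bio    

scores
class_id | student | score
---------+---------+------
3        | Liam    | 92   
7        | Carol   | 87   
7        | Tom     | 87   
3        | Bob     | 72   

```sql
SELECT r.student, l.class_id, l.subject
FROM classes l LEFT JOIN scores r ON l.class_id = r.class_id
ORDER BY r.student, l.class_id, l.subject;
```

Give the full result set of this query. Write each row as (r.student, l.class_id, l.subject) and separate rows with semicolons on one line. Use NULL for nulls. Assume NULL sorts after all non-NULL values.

LEFT JOIN keeps every row from `classes`; unmatched rows get NULL for `scores`'s columns.
Matching on l.class_id = r.class_id.
- l[0] class_id=7 → 2 match(es) in r → 2 row(s).
- l[1] class_id=8 → no match; kept with NULLs on the r side.
- l[2] class_id=7 → 2 match(es) in r → 2 row(s).
After projecting and ordering:
r.student | l.class_id | l.subject
Carol | 7 | Bio
Carol | 7 | CS
Tom | 7 | Bio
Tom | 7 | CS
NULL | 8 | Stats

(Carol, 7, Bio); (Carol, 7, CS); (Tom, 7, Bio); (Tom, 7, CS); (NULL, 8, Stats)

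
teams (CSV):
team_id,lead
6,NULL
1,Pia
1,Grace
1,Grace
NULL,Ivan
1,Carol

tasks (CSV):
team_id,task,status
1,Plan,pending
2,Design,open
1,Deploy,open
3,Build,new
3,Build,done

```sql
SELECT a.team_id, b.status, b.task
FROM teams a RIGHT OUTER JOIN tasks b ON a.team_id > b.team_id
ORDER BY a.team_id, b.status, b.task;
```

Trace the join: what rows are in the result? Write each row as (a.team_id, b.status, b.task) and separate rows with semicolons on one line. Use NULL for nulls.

(6, done, Build); (6, new, Build); (6, open, Deploy); (6, open, Design); (6, pending, Plan)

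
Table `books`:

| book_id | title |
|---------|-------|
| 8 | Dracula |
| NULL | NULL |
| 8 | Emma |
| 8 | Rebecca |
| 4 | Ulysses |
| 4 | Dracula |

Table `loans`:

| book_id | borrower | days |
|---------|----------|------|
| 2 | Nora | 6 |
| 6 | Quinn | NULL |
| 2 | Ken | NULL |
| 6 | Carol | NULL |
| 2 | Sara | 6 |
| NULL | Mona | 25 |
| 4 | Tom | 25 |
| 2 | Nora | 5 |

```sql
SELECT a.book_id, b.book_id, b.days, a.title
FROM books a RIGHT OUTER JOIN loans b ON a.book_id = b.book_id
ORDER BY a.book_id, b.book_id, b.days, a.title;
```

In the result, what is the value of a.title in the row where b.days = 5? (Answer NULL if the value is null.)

RIGHT JOIN keeps every row from `loans`; unmatched rows get NULL for `books`'s columns.
Matching on a.book_id = b.book_id. A NULL in a compared column never satisfies the condition.
Matched pairs: 2; unmatched b rows kept: 7.

NULL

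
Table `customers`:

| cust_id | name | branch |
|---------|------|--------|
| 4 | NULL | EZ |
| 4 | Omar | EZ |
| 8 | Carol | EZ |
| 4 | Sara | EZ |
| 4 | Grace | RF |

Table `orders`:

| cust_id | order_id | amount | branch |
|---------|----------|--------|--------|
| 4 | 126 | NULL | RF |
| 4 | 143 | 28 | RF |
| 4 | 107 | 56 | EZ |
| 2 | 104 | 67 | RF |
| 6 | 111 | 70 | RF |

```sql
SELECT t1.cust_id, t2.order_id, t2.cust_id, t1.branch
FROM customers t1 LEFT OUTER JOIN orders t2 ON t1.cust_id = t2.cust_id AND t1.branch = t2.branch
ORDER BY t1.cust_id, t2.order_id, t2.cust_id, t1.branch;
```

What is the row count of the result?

6

LEFT JOIN keeps every row from `customers`; unmatched rows get NULL for `orders`'s columns.
Matching on t1.cust_id = t2.cust_id AND t1.branch = t2.branch.
Matched pairs: 5; unmatched t1 rows kept: 1.
Total: 5 matched + 1 padded = 6 rows.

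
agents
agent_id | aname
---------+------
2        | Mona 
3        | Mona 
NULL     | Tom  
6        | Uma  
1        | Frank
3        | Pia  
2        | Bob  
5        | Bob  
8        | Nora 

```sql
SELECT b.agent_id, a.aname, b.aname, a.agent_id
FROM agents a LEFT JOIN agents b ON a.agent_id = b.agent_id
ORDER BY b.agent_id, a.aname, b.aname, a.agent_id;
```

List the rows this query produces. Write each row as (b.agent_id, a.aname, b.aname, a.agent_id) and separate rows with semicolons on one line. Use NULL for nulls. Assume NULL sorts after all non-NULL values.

(1, Frank, Frank, 1); (2, Bob, Bob, 2); (2, Bob, Mona, 2); (2, Mona, Bob, 2); (2, Mona, Mona, 2); (3, Mona, Mona, 3); (3, Mona, Pia, 3); (3, Pia, Mona, 3); (3, Pia, Pia, 3); (5, Bob, Bob, 5); (6, Uma, Uma, 6); (8, Nora, Nora, 8); (NULL, Tom, NULL, NULL)

LEFT JOIN keeps every row from `agents a`; unmatched rows get NULL for `agents b`'s columns.
Matching on a.agent_id = b.agent_id. A NULL in a compared column never satisfies the condition.
- a[0] agent_id=2 → 2 match(es) in b → 2 row(s).
- a[1] agent_id=3 → 2 match(es) in b → 2 row(s).
- a[2] agent_id=NULL → no match; kept with NULLs on the b side.
- a[3] agent_id=6 → 1 match(es) in b → 1 row(s).
- a[4] agent_id=1 → 1 match(es) in b → 1 row(s).
- a[5] agent_id=3 → 2 match(es) in b → 2 row(s).
- a[6] agent_id=2 → 2 match(es) in b → 2 row(s).
- a[7] agent_id=5 → 1 match(es) in b → 1 row(s).
- a[8] agent_id=8 → 1 match(es) in b → 1 row(s).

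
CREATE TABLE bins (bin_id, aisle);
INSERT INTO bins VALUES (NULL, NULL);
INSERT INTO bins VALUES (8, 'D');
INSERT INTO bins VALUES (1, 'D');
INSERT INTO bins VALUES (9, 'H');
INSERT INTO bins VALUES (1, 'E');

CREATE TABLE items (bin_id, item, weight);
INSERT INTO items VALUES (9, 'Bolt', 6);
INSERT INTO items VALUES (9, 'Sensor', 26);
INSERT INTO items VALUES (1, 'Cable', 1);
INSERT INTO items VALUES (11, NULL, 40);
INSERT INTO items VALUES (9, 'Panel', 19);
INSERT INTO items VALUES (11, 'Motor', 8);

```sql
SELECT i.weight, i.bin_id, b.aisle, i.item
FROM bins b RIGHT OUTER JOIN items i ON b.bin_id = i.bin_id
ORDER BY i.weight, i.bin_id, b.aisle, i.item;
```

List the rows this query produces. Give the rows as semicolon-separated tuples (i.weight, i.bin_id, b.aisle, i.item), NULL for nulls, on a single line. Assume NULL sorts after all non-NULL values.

RIGHT JOIN keeps every row from `items`; unmatched rows get NULL for `bins`'s columns.
Matching on b.bin_id = i.bin_id. A NULL in a compared column never satisfies the condition.
Matched pairs: 5; unmatched i rows kept: 2.

(1, 1, D, Cable); (1, 1, E, Cable); (6, 9, H, Bolt); (8, 11, NULL, Motor); (19, 9, H, Panel); (26, 9, H, Sensor); (40, 11, NULL, NULL)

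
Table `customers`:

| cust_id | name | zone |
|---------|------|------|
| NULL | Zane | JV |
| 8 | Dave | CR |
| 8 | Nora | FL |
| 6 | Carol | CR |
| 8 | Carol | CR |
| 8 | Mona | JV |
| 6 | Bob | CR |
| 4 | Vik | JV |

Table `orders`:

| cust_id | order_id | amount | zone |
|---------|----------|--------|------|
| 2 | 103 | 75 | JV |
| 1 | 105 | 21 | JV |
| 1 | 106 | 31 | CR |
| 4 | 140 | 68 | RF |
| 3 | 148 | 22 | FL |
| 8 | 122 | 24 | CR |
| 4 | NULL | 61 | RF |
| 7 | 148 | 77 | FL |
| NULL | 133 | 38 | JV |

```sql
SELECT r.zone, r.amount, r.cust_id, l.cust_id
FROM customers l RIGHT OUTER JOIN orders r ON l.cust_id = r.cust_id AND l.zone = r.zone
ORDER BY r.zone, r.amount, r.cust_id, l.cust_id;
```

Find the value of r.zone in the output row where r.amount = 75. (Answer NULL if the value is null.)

RIGHT JOIN keeps every row from `orders`; unmatched rows get NULL for `customers`'s columns.
Matching on l.cust_id = r.cust_id AND l.zone = r.zone. A NULL in a compared column never satisfies the condition.
Matched pairs: 2; unmatched r rows kept: 8.

JV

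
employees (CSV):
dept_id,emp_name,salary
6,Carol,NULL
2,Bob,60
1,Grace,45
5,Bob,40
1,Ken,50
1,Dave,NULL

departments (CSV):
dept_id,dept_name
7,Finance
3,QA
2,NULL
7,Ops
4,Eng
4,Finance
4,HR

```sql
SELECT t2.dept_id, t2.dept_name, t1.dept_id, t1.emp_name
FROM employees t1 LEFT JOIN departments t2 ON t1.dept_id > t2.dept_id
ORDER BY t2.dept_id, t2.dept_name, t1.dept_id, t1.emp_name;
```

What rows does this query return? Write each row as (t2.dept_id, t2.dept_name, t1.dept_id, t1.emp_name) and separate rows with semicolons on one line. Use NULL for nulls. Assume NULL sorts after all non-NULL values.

(2, NULL, 5, Bob); (2, NULL, 6, Carol); (3, QA, 5, Bob); (3, QA, 6, Carol); (4, Eng, 5, Bob); (4, Eng, 6, Carol); (4, Finance, 5, Bob); (4, Finance, 6, Carol); (4, HR, 5, Bob); (4, HR, 6, Carol); (NULL, NULL, 1, Dave); (NULL, NULL, 1, Grace); (NULL, NULL, 1, Ken); (NULL, NULL, 2, Bob)

LEFT JOIN keeps every row from `employees`; unmatched rows get NULL for `departments`'s columns.
Matching on t1.dept_id > t2.dept_id.
- t1[0] dept_id=6 → 5 match(es) in t2 → 5 row(s).
- t1[1] dept_id=2 → no match; kept with NULLs on the t2 side.
- t1[2] dept_id=1 → no match; kept with NULLs on the t2 side.
- t1[3] dept_id=5 → 5 match(es) in t2 → 5 row(s).
- t1[4] dept_id=1 → no match; kept with NULLs on the t2 side.
- t1[5] dept_id=1 → no match; kept with NULLs on the t2 side.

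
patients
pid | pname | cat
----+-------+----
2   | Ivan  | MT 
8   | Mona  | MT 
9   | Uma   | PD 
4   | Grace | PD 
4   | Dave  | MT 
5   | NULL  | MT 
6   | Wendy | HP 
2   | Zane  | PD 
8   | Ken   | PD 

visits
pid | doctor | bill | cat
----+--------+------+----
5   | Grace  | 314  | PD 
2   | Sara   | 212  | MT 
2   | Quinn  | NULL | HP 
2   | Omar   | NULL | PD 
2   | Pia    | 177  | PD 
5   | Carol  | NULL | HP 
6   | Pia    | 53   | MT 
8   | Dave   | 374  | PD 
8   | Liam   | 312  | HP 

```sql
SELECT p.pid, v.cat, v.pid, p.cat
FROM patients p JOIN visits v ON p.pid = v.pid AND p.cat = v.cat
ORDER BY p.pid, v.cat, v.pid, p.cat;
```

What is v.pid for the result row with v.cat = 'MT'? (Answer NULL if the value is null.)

2

INNER JOIN keeps only pairs where the ON condition holds.
Matching on p.pid = v.pid AND p.cat = v.cat.
- pid=2, cat=MT: 1 matching v row(s), so 1 row(s) emitted.
- pid=8, cat=MT: no matching v row, dropped.
- pid=9, cat=PD: no matching v row, dropped.
- pid=4, cat=PD: no matching v row, dropped.
- pid=4, cat=MT: no matching v row, dropped.
- pid=5, cat=MT: no matching v row, dropped.
- pid=6, cat=HP: no matching v row, dropped.
- pid=2, cat=PD: 2 matching v row(s), so 2 row(s) emitted.
- pid=8, cat=PD: 1 matching v row(s), so 1 row(s) emitted.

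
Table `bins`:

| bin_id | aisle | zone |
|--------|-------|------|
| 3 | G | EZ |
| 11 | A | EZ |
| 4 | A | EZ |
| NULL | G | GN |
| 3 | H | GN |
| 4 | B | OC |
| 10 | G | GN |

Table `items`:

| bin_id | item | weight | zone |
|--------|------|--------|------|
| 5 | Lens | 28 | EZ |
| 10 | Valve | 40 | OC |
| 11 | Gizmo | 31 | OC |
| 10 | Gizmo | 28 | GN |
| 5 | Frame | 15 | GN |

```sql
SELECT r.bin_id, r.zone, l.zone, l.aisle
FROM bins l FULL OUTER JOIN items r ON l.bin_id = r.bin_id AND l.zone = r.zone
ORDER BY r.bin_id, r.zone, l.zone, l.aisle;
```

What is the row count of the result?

11

FULL OUTER JOIN keeps every row from both sides; unmatched rows get NULL for the other side's columns.
Matching on l.bin_id = r.bin_id AND l.zone = r.zone. A NULL in a compared column never satisfies the condition.
Matched pairs: 1; unmatched l rows kept: 6; unmatched r rows kept: 4.
Total: 1 matched + 10 padded = 11 rows.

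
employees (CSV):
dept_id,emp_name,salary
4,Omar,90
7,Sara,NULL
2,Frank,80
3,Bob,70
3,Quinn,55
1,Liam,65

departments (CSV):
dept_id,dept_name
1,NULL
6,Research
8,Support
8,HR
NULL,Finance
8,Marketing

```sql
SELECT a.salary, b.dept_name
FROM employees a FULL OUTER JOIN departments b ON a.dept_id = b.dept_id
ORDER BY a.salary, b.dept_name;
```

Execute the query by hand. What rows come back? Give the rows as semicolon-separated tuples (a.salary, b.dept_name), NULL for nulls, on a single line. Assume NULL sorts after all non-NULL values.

FULL OUTER JOIN keeps every row from both sides; unmatched rows get NULL for the other side's columns.
Matching on a.dept_id = b.dept_id. A NULL in a compared column never satisfies the condition.
- a (dept_id=4) has no partner → padded with NULL.
- a (dept_id=7) has no partner → padded with NULL.
- a (dept_id=2) has no partner → padded with NULL.
- a (dept_id=3) has no partner → padded with NULL.
- a (dept_id=3) has no partner → padded with NULL.
- a (dept_id=1) pairs with 1 row(s) of b.
- 5 row(s) from b found no a partner → padded with NULL.

(55, NULL); (65, NULL); (70, NULL); (80, NULL); (90, NULL); (NULL, Finance); (NULL, HR); (NULL, Marketing); (NULL, Research); (NULL, Support); (NULL, NULL)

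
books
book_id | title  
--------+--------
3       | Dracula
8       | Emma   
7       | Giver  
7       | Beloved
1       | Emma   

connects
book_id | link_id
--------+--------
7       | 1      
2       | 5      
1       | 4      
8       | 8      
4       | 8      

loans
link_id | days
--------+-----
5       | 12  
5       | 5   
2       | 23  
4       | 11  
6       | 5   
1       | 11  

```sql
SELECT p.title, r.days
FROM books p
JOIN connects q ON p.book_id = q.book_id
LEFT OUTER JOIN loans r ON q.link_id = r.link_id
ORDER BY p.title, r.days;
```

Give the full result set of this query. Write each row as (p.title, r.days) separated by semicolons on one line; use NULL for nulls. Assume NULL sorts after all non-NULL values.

(Beloved, 11); (Emma, 11); (Emma, NULL); (Giver, 11)

Evaluate left to right. First `books p INNER JOIN connects q` on book_id: 4 row(s).
Then LEFT JOIN `loans r` on link_id: each of those 4 rows is kept; rows whose q.link_id has no match in r get NULL for r's columns.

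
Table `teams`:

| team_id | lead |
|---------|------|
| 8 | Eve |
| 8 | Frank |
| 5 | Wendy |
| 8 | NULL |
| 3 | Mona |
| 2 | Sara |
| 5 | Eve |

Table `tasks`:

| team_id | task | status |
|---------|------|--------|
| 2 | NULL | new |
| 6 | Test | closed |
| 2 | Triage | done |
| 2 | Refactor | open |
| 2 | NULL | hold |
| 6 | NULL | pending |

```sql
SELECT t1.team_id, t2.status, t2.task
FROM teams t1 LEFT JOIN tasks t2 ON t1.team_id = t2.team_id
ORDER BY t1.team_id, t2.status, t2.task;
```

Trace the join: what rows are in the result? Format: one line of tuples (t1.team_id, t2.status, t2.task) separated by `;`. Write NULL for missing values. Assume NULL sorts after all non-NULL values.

LEFT JOIN keeps every row from `teams`; unmatched rows get NULL for `tasks`'s columns.
Matching on t1.team_id = t2.team_id.
- team_id=8: no t2 row matches, row kept with t2 columns NULL.
- team_id=8: no t2 row matches, row kept with t2 columns NULL.
- team_id=5: no t2 row matches, row kept with t2 columns NULL.
- team_id=8: no t2 row matches, row kept with t2 columns NULL.
- team_id=3: no t2 row matches, row kept with t2 columns NULL.
- team_id=2: 4 matching t2 row(s), so 4 row(s) emitted.
- team_id=5: no t2 row matches, row kept with t2 columns NULL.
After projecting and ordering:
t1.team_id | t2.status | t2.task
2 | done | Triage
2 | hold | NULL
2 | new | NULL
2 | open | Refactor
3 | NULL | NULL
5 | NULL | NULL
5 | NULL | NULL
8 | NULL | NULL
8 | NULL | NULL
8 | NULL | NULL

(2, done, Triage); (2, hold, NULL); (2, new, NULL); (2, open, Refactor); (3, NULL, NULL); (5, NULL, NULL); (5, NULL, NULL); (8, NULL, NULL); (8, NULL, NULL); (8, NULL, NULL)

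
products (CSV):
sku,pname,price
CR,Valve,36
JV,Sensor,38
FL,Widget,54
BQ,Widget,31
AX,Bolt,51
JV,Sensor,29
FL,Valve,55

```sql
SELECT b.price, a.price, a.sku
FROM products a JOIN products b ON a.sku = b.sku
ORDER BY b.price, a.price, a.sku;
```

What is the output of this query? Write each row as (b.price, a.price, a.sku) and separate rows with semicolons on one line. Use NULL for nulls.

(29, 29, JV); (29, 38, JV); (31, 31, BQ); (36, 36, CR); (38, 29, JV); (38, 38, JV); (51, 51, AX); (54, 54, FL); (54, 55, FL); (55, 54, FL); (55, 55, FL)

INNER JOIN keeps only pairs where the ON condition holds.
Matching on a.sku = b.sku.
Matched pairs: 11.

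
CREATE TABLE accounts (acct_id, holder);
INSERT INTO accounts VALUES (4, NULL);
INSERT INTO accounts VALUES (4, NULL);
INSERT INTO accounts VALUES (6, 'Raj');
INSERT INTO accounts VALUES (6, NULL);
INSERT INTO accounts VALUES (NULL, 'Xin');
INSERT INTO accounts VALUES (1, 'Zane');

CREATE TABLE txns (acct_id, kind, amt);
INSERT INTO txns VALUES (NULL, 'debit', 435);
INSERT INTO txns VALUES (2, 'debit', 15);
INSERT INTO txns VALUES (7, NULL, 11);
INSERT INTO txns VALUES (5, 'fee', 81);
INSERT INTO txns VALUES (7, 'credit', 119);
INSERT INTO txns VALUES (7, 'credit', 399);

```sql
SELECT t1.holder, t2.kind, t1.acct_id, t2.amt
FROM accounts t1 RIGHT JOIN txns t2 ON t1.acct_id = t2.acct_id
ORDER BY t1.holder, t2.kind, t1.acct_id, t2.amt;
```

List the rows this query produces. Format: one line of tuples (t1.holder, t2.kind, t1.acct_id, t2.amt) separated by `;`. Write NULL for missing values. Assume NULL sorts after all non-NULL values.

(NULL, credit, NULL, 119); (NULL, credit, NULL, 399); (NULL, debit, NULL, 15); (NULL, debit, NULL, 435); (NULL, fee, NULL, 81); (NULL, NULL, NULL, 11)

RIGHT JOIN keeps every row from `txns`; unmatched rows get NULL for `accounts`'s columns.
Matching on t1.acct_id = t2.acct_id. A NULL in a compared column never satisfies the condition.
Matched pairs: 0; unmatched t2 rows kept: 6.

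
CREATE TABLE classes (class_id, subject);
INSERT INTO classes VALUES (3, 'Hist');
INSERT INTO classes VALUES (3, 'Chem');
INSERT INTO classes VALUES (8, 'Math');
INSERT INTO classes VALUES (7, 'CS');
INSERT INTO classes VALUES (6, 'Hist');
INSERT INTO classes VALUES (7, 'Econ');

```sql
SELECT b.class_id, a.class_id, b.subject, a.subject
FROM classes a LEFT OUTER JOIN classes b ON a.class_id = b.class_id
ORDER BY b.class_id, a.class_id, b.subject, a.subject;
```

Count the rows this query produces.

10

LEFT JOIN keeps every row from `classes a`; unmatched rows get NULL for `classes b`'s columns.
Matching on a.class_id = b.class_id.
Matched pairs: 10; unmatched a rows kept: 0.
Total: 10 rows.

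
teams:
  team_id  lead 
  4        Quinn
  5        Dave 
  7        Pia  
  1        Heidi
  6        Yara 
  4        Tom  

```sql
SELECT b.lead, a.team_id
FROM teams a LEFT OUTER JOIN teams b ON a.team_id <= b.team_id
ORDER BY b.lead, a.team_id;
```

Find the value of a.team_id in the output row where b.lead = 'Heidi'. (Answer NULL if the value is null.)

1

LEFT JOIN keeps every row from `teams a`; unmatched rows get NULL for `teams b`'s columns.
Matching on a.team_id <= b.team_id.
- team_id=4: 5 matching b row(s), so 5 row(s) emitted.
- team_id=5: 3 matching b row(s), so 3 row(s) emitted.
- team_id=7: 1 matching b row(s), so 1 row(s) emitted.
- team_id=1: 6 matching b row(s), so 6 row(s) emitted.
- team_id=6: 2 matching b row(s), so 2 row(s) emitted.
- team_id=4: 5 matching b row(s), so 5 row(s) emitted.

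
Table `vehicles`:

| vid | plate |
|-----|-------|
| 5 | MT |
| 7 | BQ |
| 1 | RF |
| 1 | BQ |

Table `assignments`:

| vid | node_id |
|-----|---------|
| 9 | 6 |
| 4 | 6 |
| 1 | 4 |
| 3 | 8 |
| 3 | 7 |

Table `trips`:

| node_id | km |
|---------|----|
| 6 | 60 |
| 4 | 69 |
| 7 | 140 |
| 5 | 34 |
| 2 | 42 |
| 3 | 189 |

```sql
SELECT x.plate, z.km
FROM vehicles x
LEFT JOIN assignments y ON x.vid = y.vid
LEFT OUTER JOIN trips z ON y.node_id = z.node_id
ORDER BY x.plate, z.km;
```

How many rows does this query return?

Evaluate left to right. First `vehicles x LEFT JOIN assignments y` on vid: 4 row(s).
Then LEFT JOIN `trips z` on node_id: each of those 4 rows is kept; rows whose y.node_id has no match in z get NULL for z's columns.
Result: 4 row(s).

4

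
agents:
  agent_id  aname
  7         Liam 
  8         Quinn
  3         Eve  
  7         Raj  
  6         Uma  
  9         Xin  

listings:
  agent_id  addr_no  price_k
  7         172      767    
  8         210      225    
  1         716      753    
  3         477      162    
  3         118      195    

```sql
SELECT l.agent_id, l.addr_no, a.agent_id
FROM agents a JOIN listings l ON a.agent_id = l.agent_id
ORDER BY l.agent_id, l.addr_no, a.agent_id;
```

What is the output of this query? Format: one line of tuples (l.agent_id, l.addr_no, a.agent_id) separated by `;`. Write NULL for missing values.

(3, 118, 3); (3, 477, 3); (7, 172, 7); (7, 172, 7); (8, 210, 8)

INNER JOIN keeps only pairs where the ON condition holds.
Matching on a.agent_id = l.agent_id.
Matched pairs: 5.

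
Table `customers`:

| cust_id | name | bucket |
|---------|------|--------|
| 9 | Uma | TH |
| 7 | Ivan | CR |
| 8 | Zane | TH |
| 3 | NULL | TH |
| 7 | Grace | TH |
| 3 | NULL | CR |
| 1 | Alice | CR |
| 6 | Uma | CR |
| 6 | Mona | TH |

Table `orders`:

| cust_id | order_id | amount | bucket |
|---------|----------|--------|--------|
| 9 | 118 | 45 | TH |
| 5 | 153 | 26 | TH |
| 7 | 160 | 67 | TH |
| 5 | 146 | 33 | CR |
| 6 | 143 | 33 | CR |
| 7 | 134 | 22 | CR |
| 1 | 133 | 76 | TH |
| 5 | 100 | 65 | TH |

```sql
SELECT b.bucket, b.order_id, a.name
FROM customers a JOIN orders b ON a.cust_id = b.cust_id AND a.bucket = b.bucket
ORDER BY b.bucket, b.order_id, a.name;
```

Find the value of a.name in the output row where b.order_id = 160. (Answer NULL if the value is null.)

Grace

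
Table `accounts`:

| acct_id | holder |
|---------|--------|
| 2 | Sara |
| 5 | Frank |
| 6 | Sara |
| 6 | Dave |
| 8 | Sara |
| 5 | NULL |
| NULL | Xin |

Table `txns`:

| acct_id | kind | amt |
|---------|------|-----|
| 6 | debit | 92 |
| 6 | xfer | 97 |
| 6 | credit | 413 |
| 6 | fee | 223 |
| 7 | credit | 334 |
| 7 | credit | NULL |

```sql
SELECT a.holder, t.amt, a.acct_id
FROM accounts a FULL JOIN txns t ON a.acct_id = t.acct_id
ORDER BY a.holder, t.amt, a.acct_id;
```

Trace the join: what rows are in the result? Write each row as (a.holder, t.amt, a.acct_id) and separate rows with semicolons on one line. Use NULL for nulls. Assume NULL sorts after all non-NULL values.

FULL OUTER JOIN keeps every row from both sides; unmatched rows get NULL for the other side's columns.
Matching on a.acct_id = t.acct_id. A NULL in a compared column never satisfies the condition.
- acct_id=2: no t row matches, row kept with t columns NULL.
- acct_id=5: no t row matches, row kept with t columns NULL.
- acct_id=6: 4 matching t row(s), so 4 row(s) emitted.
- acct_id=6: 4 matching t row(s), so 4 row(s) emitted.
- acct_id=8: no t row matches, row kept with t columns NULL.
- acct_id=5: no t row matches, row kept with t columns NULL.
- acct_id=NULL: no t row matches, row kept with t columns NULL.
- 2 row(s) from t found no a partner → padded with NULL.

(Dave, 92, 6); (Dave, 97, 6); (Dave, 223, 6); (Dave, 413, 6); (Frank, NULL, 5); (Sara, 92, 6); (Sara, 97, 6); (Sara, 223, 6); (Sara, 413, 6); (Sara, NULL, 2); (Sara, NULL, 8); (Xin, NULL, NULL); (NULL, 334, NULL); (NULL, NULL, 5); (NULL, NULL, NULL)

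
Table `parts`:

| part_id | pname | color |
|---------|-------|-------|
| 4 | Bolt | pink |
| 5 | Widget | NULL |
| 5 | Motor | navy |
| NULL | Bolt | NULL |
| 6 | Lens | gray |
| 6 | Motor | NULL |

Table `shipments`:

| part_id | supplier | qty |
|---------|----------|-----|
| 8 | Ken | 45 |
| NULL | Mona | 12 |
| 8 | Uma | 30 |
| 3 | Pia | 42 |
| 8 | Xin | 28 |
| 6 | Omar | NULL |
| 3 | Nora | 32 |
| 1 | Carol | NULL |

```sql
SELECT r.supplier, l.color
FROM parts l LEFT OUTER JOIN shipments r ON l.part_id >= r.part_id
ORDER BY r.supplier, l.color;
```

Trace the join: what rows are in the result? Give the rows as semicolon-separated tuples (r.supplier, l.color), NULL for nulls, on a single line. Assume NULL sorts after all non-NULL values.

(Carol, gray); (Carol, navy); (Carol, pink); (Carol, NULL); (Carol, NULL); (Nora, gray); (Nora, navy); (Nora, pink); (Nora, NULL); (Nora, NULL); (Omar, gray); (Omar, NULL); (Pia, gray); (Pia, navy); (Pia, pink); (Pia, NULL); (Pia, NULL); (NULL, NULL)

LEFT JOIN keeps every row from `parts`; unmatched rows get NULL for `shipments`'s columns.
Matching on l.part_id >= r.part_id. A NULL in a compared column never satisfies the condition.
- l[0] part_id=4 → 3 match(es) in r → 3 row(s).
- l[1] part_id=5 → 3 match(es) in r → 3 row(s).
- l[2] part_id=5 → 3 match(es) in r → 3 row(s).
- l[3] part_id=NULL → no match; kept with NULLs on the r side.
- l[4] part_id=6 → 4 match(es) in r → 4 row(s).
- l[5] part_id=6 → 4 match(es) in r → 4 row(s).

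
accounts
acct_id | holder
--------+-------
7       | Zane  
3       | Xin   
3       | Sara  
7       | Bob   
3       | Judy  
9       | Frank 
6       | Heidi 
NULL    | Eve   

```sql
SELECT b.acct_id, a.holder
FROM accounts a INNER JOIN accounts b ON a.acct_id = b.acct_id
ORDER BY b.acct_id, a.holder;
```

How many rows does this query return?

INNER JOIN keeps only pairs where the ON condition holds.
Matching on a.acct_id = b.acct_id. A NULL in a compared column never satisfies the condition.
Matched pairs: 15.
Total: 15 rows.

15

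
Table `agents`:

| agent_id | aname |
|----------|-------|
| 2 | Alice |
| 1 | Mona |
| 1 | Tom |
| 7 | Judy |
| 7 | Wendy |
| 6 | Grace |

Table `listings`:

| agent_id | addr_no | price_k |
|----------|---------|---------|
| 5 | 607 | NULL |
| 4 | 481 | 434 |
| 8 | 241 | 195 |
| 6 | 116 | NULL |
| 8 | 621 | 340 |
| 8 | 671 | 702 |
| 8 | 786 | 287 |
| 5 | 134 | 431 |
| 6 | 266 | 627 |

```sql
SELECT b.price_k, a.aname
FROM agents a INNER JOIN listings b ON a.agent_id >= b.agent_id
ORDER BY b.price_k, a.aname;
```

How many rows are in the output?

15

INNER JOIN keeps only pairs where the ON condition holds.
Matching on a.agent_id >= b.agent_id.
Matched pairs: 15.
Total: 15 rows.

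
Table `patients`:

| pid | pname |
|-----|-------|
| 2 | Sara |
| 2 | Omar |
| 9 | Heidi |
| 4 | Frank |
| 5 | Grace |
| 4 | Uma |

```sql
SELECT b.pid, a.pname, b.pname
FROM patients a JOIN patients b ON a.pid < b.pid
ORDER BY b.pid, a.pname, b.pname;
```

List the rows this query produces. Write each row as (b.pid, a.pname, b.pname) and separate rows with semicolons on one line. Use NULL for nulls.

INNER JOIN keeps only pairs where the ON condition holds.
Matching on a.pid < b.pid.
- a row (pid=2): matches 4 b row(s) → 4 output row(s).
- a row (pid=2): matches 4 b row(s) → 4 output row(s).
- a row (pid=9): no match → dropped.
- a row (pid=4): matches 2 b row(s) → 2 output row(s).
- a row (pid=5): matches 1 b row(s) → 1 output row(s).
- a row (pid=4): matches 2 b row(s) → 2 output row(s).

(4, Omar, Frank); (4, Omar, Uma); (4, Sara, Frank); (4, Sara, Uma); (5, Frank, Grace); (5, Omar, Grace); (5, Sara, Grace); (5, Uma, Grace); (9, Frank, Heidi); (9, Grace, Heidi); (9, Omar, Heidi); (9, Sara, Heidi); (9, Uma, Heidi)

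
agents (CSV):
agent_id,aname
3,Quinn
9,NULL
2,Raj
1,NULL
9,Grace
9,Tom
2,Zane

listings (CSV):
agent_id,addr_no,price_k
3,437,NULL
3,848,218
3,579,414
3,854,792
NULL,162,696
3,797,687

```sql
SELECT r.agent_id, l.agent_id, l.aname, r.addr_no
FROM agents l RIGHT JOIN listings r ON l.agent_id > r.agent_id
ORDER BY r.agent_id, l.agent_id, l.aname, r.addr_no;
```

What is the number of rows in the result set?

RIGHT JOIN keeps every row from `listings`; unmatched rows get NULL for `agents`'s columns.
Matching on l.agent_id > r.agent_id. A NULL in a compared column never satisfies the condition.
- l row (agent_id=3): no match.
- l row (agent_id=9): matches 5 r row(s) → 5 output row(s).
- l row (agent_id=2): no match.
- l row (agent_id=1): no match.
- l row (agent_id=9): matches 5 r row(s) → 5 output row(s).
- l row (agent_id=9): matches 5 r row(s) → 5 output row(s).
- l row (agent_id=2): no match.
- 1 row(s) from r found no l partner → padded with NULL.
Total: 15 matched + 1 padded = 16 rows.

16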